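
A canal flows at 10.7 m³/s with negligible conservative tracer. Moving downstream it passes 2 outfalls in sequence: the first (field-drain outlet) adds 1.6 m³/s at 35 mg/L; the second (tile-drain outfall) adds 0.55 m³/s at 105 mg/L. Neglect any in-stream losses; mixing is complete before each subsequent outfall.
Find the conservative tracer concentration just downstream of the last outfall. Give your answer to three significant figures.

8.85 mg/L

Below outfall 1: Q → 12.30 m³/s, C = (10.70·0 + 1.600·35.00)/12.30 = 4.553 mg/L.
Below outfall 2: Q → 12.85 m³/s, C = (12.30·4.553 + 0.5500·105.0)/12.85 = 8.852 mg/L.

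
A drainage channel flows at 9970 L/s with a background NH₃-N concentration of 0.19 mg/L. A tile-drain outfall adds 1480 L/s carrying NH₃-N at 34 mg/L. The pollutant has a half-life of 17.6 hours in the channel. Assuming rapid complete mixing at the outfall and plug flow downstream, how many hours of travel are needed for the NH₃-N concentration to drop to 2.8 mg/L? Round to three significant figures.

Mixed concentration C = ΣQC/ΣQ = (9970·0.1900 + 1480·34.00) / 11450 = 52210/11450 = 4.560 mg/L.
Half-life 17.6 h → k = ln 2 / 17.6 = 0.03938 h⁻¹ = 0.9452 d⁻¹.
4.560·exp(−k·t) = 2.8 → t = ln(4.560/2.8)/k = 44580 s = 12.38 h.

12.4 h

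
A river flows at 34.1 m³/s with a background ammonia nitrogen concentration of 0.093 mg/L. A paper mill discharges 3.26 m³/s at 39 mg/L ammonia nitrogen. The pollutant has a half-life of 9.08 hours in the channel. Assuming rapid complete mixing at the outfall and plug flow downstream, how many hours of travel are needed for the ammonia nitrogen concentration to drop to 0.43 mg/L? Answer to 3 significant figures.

27.4 h

Flow-weighted average: C = (34.10·0.09300 + 3.260·39.00) / 37.36 = 130.3/37.36 = 3.488 mg/L.
Half-life 9.08 h → k = ln 2 / 9.08 = 0.07634 h⁻¹ = 1.832 d⁻¹.
3.488·exp(−k·t) = 0.43 → t = ln(3.488/0.43)/k = 98720 s = 27.42 h.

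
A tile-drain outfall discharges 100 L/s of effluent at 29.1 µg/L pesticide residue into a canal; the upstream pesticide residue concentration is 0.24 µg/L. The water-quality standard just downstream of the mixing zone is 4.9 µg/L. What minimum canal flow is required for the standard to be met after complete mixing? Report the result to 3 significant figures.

519 L/s

Set C_mix = 4.9: (Q·0.2400 + 100.0·29.10) / (Q + 100.0) = 4.9
→ Q = 100.0·(29.10 − 4.9)/(4.9 − 0.2400) = 519.3 L/s.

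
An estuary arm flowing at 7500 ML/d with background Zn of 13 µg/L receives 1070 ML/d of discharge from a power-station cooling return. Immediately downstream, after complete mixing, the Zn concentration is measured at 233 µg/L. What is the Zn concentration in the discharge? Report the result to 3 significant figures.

1780 µg/L

Mass balance: 7500·13.00 + 1070·Cₑ = 8570·233.0
→ Cₑ = (8570·233.0 − 7500·13.00) / 1070 = 1775 µg/L.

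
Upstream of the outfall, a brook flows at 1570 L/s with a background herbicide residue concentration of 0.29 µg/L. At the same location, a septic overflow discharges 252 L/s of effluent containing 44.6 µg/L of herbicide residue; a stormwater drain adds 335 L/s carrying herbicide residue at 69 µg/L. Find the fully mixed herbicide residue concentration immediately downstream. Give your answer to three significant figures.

Mass balance: C = (1570·0.2900 + 252.0·44.60 + 335.0·69.00) / 2157 = 34810/2157 = 16.14 µg/L.

16.1 µg/L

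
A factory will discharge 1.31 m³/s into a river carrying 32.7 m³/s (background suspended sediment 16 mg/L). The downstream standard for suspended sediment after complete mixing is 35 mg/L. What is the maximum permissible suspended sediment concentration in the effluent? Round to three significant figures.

509 mg/L

At the limit, (Qr·Cr + Qe·Cₑ)/(Qr + Qe) = 35:
Cₑ = (34.01·35 − 32.70·16.00) / 1.310 = 509.3 mg/L.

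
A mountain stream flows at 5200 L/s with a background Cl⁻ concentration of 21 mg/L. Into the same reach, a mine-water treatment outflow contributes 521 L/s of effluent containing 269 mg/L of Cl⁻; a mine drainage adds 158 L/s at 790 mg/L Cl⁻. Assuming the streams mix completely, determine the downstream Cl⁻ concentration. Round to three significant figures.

63.6 mg/L

After mixing, C = (5200·21.00 + 521.0·269.0 + 158.0·790.0) / 5879 = 374200/5879 = 63.65 mg/L.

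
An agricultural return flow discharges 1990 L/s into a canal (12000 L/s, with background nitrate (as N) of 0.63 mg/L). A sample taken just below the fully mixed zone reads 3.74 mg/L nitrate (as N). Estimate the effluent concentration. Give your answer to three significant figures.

22.5 mg/L

Mass balance: 12000·0.6300 + 1990·Cₑ = 13990·3.740
→ Cₑ = (13990·3.740 − 12000·0.6300) / 1990 = 22.49 mg/L.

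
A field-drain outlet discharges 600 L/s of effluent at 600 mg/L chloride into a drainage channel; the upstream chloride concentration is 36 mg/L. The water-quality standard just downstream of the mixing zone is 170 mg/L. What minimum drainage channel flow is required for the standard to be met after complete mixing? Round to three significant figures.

Set C_mix = 170: (Q·36.00 + 600.0·600.0) / (Q + 600.0) = 170
→ Q = 600.0·(600.0 − 170)/(170 − 36.00) = 1925 L/s.

1930 L/s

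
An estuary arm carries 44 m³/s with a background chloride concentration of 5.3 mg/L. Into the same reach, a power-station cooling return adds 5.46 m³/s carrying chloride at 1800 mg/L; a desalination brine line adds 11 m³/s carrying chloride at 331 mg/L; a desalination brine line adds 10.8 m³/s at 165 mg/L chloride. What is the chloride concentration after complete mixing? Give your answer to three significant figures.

217 mg/L

Conservation of mass: C = (44.00·5.300 + 5.460·1800 + 11.00·331.0 + 10.80·165.0) / 71.26 = 15480/71.26 = 217.3 mg/L.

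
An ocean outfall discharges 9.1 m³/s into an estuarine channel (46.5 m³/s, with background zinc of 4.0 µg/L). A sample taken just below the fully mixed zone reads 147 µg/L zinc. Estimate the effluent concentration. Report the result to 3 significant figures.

Mass balance: 46.50·4.000 + 9.100·Cₑ = 55.60·147.0
→ Cₑ = (55.60·147.0 − 46.50·4.000) / 9.100 = 877.7 µg/L.

878 µg/L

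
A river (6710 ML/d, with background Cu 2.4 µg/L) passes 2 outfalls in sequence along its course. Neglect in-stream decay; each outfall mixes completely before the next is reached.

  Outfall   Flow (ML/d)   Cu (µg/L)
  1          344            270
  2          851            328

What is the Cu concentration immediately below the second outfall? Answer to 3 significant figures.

49.1 µg/L

After outfall 1: Q = 6710 + 344.0 = 7054 ML/d; C = (6710·2.400 + 344.0·270.0)/7054 = 15.45 µg/L.
After outfall 2: Q = 7054 + 851.0 = 7905 ML/d; C = (7054·15.45 + 851.0·328.0)/7905 = 49.10 µg/L.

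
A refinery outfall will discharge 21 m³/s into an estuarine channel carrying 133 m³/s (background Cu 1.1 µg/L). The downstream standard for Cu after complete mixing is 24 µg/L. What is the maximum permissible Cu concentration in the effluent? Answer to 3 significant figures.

At the limit, (Qr·Cr + Qe·Cₑ)/(Qr + Qe) = 24:
Cₑ = (154.0·24 − 133.0·1.100) / 21.00 = 169.0 µg/L.

169 µg/L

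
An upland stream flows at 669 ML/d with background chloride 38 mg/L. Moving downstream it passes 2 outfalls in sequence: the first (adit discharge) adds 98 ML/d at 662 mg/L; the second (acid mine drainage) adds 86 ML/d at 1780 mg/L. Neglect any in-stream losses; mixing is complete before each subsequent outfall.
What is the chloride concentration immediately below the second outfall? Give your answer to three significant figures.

285 mg/L

Outfall 1: combined Q = 767.0 ML/d; C = (669.0·38.00 + 98.00·662.0)/767.0 = 117.7 mg/L.
Outfall 2: combined Q = 853.0 ML/d; C = (767.0·117.7 + 86.00·1780)/853.0 = 285.3 mg/L.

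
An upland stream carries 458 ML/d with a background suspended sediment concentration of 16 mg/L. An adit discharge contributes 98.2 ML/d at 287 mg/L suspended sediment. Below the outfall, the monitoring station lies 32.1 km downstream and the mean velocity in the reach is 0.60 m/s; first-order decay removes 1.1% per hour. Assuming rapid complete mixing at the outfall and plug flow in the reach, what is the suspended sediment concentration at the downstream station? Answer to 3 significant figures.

54.2 mg/L

After mixing, C = (458.0·16.00 + 98.20·287.0) / 556.2 = 35510/556.2 = 63.85 mg/L.
Travel time t = 32.1·1000 / 0.60 = 53500 s = 14.86 h.
1.1%/h lost → k = −ln(1 − 0.011) = 0.01106 h⁻¹.
Decay over the reach: 63.85·exp(−kt) = 63.85·0.8484 = 54.17 mg/L.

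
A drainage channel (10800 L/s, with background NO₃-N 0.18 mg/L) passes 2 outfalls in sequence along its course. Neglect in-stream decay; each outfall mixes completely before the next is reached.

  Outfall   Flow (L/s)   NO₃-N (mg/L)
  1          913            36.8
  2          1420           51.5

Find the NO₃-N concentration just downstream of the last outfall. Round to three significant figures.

8.27 mg/L

Below outfall 1: Q → 11710 L/s, C = (10800·0.1800 + 913.0·36.80)/11710 = 3.034 mg/L.
Below outfall 2: Q → 13130 L/s, C = (11710·3.034 + 1420·51.50)/13130 = 8.275 mg/L.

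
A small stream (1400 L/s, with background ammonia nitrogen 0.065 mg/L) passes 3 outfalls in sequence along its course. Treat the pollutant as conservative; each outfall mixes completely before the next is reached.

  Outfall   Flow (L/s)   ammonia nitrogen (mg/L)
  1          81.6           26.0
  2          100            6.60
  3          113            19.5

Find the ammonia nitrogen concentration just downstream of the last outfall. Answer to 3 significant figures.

3.00 mg/L

Outfall 1: combined Q = 1482 L/s; C = (1400·0.06500 + 81.60·26.00)/1482 = 1.493 mg/L.
Outfall 2: combined Q = 1582 L/s; C = (1482·1.493 + 100.0·6.600)/1582 = 1.816 mg/L.
Outfall 3: combined Q = 1695 L/s; C = (1582·1.816 + 113.0·19.50)/1695 = 2.995 mg/L.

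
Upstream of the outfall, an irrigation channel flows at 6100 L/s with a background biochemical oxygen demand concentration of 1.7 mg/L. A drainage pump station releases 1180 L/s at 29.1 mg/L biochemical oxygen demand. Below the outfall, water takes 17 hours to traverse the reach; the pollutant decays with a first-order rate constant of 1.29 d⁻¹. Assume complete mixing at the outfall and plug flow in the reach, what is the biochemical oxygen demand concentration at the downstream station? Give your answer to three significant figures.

Mixed concentration C = ΣQC/ΣQ = (6100·1.700 + 1180·29.10) / 7280 = 44710/7280 = 6.141 mg/L.
After decay, C = 6.141 × e^(−kt) = 6.141 × 0.4010 = 2.463 mg/L.

2.46 mg/L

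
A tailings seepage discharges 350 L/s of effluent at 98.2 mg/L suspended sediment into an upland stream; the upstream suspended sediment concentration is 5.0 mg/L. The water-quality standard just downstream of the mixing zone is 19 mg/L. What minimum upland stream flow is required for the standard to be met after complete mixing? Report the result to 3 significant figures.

Set C_mix = 19: (Q·5.000 + 350.0·98.20) / (Q + 350.0) = 19
→ Q = 350.0·(98.20 − 19)/(19 − 5.000) = 1980 L/s.

1980 L/s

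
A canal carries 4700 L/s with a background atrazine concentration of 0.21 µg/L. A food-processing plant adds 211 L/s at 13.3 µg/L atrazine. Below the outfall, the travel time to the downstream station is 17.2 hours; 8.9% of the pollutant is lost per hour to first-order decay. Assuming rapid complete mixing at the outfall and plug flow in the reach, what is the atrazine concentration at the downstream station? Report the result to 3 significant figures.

Conservation of mass: C = (4700·0.2100 + 211.0·13.30) / 4911 = 3793/4911 = 0.7724 µg/L.
8.9%/h lost → k = −ln(1 − 0.089) = 0.09321 h⁻¹.
First-order decay: C = 0.7724·exp(−k·t) = 0.7724·0.2012 = 0.1554 µg/L.

0.155 µg/L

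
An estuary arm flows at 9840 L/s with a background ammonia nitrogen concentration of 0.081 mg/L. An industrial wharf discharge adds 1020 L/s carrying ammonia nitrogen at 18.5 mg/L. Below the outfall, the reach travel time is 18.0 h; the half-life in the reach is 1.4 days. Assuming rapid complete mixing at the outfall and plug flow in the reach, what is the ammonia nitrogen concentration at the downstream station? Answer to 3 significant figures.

Conservation of mass: C = (9840·0.08100 + 1020·18.50) / 10860 = 19670/10860 = 1.811 mg/L.
Half-life 1.4 d → k = ln 2 / 1.4 = 0.4951 d⁻¹.
Decay over the reach: 1.811·exp(−kt) = 1.811·0.6898 = 1.249 mg/L.

1.25 mg/L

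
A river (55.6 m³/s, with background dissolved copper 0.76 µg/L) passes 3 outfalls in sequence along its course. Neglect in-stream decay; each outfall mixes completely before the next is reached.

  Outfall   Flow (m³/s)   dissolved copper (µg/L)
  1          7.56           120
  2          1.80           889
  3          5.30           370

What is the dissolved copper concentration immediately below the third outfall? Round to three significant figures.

After outfall 1: Q = 55.60 + 7.560 = 63.16 m³/s; C = (55.60·0.7600 + 7.560·120.0)/63.16 = 15.03 µg/L.
After outfall 2: Q = 63.16 + 1.800 = 64.96 m³/s; C = (63.16·15.03 + 1.800·889.0)/64.96 = 39.25 µg/L.
After outfall 3: Q = 64.96 + 5.300 = 70.26 m³/s; C = (64.96·39.25 + 5.300·370.0)/70.26 = 64.20 µg/L.

64.2 µg/L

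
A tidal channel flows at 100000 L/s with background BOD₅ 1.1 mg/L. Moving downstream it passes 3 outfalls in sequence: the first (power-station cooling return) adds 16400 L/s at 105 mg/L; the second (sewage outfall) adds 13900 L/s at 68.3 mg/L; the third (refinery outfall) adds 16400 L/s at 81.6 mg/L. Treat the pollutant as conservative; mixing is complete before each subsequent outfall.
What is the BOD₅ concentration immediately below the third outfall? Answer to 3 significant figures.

28.1 mg/L

Below outfall 1: Q → 116400 L/s, C = (100000·1.100 + 16400·105.0)/116400 = 15.74 mg/L.
Below outfall 2: Q → 130300 L/s, C = (116400·15.74 + 13900·68.30)/130300 = 21.35 mg/L.
Below outfall 3: Q → 146700 L/s, C = (130300·21.35 + 16400·81.60)/146700 = 28.08 mg/L.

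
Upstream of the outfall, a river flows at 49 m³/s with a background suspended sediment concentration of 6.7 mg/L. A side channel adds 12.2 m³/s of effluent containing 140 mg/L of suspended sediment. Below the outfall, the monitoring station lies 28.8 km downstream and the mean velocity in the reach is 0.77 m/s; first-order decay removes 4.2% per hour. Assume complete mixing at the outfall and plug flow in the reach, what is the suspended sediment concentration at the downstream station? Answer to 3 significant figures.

21.3 mg/L

Conservation of mass: C = (49.00·6.700 + 12.20·140.0) / 61.20 = 2036/61.20 = 33.27 mg/L.
Travel time t = 28.8·1000 / 0.77 = 37400 s = 10.39 h.
4.2%/h lost → k = −ln(1 − 0.042) = 0.04291 h⁻¹.
Applying C = C₀e^(−kt): 33.27 × 0.6403 = 21.31 mg/L.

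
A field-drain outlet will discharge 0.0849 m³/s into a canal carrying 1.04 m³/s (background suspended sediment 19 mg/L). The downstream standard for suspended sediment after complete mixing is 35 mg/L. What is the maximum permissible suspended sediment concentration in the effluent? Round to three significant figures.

231 mg/L

At the limit, (Qr·Cr + Qe·Cₑ)/(Qr + Qe) = 35:
Cₑ = (1.125·35 − 1.040·19.00) / 0.08490 = 231.0 mg/L.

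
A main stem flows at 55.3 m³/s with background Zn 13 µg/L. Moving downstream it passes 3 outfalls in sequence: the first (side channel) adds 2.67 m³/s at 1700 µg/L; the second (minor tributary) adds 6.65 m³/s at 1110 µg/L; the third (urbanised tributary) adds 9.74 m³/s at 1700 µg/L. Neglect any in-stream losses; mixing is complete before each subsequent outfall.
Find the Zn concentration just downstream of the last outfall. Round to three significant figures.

393 µg/L

Below outfall 1: Q → 57.97 m³/s, C = (55.30·13.00 + 2.670·1700)/57.97 = 90.70 µg/L.
Below outfall 2: Q → 64.62 m³/s, C = (57.97·90.70 + 6.650·1110)/64.62 = 195.6 µg/L.
Below outfall 3: Q → 74.36 m³/s, C = (64.62·195.6 + 9.740·1700)/74.36 = 392.6 µg/L.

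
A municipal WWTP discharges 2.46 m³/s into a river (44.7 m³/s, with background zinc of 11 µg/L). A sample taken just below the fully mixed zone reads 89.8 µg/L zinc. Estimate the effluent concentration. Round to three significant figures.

Mass balance: 44.70·11.00 + 2.460·Cₑ = 47.16·89.80
→ Cₑ = (47.16·89.80 − 44.70·11.00) / 2.460 = 1522 µg/L.

1520 µg/L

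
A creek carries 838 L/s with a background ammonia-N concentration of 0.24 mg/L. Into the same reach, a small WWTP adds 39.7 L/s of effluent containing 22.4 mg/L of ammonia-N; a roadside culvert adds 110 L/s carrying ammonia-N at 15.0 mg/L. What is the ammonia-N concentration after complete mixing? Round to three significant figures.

After mixing, C = (838.0·0.2400 + 39.70·22.40 + 110.0·15.00) / 987.7 = 2740/987.7 = 2.775 mg/L.

2.77 mg/L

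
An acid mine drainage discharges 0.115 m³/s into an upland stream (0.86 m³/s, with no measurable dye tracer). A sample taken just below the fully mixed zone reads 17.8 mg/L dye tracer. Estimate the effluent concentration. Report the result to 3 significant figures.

Mass balance: 0.8600·0 + 0.1150·Cₑ = 0.9750·17.80
→ Cₑ = (0.9750·17.80 − 0.8600·0) / 0.1150 = 150.9 mg/L.

151 mg/L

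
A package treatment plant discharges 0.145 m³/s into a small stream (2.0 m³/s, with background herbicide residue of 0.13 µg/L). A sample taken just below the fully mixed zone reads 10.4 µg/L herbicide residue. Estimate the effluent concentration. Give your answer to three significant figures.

Mass balance: 2.000·0.1300 + 0.1450·Cₑ = 2.145·10.40
→ Cₑ = (2.145·10.40 − 2.000·0.1300) / 0.1450 = 152.1 µg/L.

152 µg/L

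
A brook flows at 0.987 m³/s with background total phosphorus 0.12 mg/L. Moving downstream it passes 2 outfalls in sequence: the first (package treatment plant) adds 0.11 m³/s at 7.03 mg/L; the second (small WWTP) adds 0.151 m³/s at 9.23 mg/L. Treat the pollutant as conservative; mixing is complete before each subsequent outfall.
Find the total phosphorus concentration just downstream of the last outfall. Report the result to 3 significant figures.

Outfall 1: combined Q = 1.097 m³/s; C = (0.9870·0.1200 + 0.1100·7.030)/1.097 = 0.8129 mg/L.
Outfall 2: combined Q = 1.248 m³/s; C = (1.097·0.8129 + 0.1510·9.230)/1.248 = 1.831 mg/L.

1.83 mg/L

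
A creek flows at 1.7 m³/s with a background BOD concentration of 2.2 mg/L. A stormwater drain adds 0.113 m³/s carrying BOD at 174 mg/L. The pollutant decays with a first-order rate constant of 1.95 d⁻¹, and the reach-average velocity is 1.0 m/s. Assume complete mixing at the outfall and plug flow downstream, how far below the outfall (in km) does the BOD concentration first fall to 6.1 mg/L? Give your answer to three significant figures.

Flow-weighted average: C = (1.700·2.200 + 0.1130·174.0) / 1.813 = 23.40/1.813 = 12.91 mg/L.
Set 12.91·exp(−k·t) = 6.1 → t = ln(12.91/6.1)/k = 33210 s = 9.225 h.
Distance = v·t = 1.0·33210 = 33210 m = 33.21 km.

33.2 km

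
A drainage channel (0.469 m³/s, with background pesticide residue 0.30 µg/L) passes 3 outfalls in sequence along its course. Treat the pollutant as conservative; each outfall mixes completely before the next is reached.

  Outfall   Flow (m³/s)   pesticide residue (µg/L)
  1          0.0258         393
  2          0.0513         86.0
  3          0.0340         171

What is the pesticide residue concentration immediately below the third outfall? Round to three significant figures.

35.3 µg/L

Outfall 1: combined Q = 0.4948 m³/s; C = (0.4690·0.3000 + 0.02580·393.0)/0.4948 = 20.78 µg/L.
Outfall 2: combined Q = 0.5461 m³/s; C = (0.4948·20.78 + 0.05130·86.00)/0.5461 = 26.90 µg/L.
Outfall 3: combined Q = 0.5801 m³/s; C = (0.5461·26.90 + 0.03400·171.0)/0.5801 = 35.35 µg/L.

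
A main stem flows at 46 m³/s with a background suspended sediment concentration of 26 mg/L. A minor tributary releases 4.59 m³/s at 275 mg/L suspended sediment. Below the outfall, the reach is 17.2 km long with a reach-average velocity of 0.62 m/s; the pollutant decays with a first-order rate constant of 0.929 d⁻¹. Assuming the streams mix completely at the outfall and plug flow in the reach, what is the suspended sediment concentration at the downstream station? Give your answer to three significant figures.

36.1 mg/L

Conservation of mass: C = (46.00·26.00 + 4.590·275.0) / 50.59 = 2458/50.59 = 48.59 mg/L.
Travel time t = 17.2·1000 / 0.62 = 27740 s = 7.706 h.
Decay over the reach: 48.59·exp(−kt) = 48.59·0.7421 = 36.06 mg/L.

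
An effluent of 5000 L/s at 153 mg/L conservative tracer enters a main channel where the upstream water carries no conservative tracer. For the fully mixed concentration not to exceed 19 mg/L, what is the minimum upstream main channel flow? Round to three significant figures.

35300 L/s

Set C_mix = 19: (Q·0 + 5000·153.0) / (Q + 5000) = 19
→ Q = 5000·(153.0 − 19)/(19 − 0) = 35260 L/s.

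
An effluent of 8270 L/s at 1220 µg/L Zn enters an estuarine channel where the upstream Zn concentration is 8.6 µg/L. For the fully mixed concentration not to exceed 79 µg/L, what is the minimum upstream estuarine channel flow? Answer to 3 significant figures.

Set C_mix = 79: (Q·8.600 + 8270·1220) / (Q + 8270) = 79
→ Q = 8270·(1220 − 79)/(79 − 8.600) = 134000 L/s.

134000 L/s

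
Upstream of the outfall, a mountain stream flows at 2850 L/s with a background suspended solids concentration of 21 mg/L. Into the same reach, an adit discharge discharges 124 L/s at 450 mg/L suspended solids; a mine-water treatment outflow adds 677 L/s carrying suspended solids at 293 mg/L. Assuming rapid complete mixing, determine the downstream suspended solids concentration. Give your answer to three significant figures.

Mass balance: C = (2850·21.00 + 124.0·450.0 + 677.0·293.0) / 3651 = 314000/3651 = 86.01 mg/L.

86.0 mg/L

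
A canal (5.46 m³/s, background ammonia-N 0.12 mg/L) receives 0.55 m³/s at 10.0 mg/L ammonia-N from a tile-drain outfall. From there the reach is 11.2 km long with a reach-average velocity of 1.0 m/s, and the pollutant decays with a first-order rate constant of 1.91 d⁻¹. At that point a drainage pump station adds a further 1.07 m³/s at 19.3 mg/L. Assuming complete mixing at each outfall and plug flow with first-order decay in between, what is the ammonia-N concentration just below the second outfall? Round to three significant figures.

3.60 mg/L

Mass balance: C = (5.460·0.1200 + 0.5500·10.00) / 6.010 = 6.155/6.010 = 1.024 mg/L; combined flow 6.010 m³/s.
Travel time t = 11.2·1000 / 1.0 = 11200 s = 3.111 h.
Decay over the reach: 1.024·exp(−kt) = 1.024·0.7807 = 0.7995 mg/L.
Second outfall: C = (6.010·0.7995 + 1.070·19.30)/7.080 = 3.596 mg/L.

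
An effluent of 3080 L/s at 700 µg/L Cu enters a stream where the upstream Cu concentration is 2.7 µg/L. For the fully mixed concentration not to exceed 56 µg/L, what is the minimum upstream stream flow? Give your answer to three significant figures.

37200 L/s

Set C_mix = 56: (Q·2.700 + 3080·700.0) / (Q + 3080) = 56
→ Q = 3080·(700.0 − 56)/(56 − 2.700) = 37210 L/s.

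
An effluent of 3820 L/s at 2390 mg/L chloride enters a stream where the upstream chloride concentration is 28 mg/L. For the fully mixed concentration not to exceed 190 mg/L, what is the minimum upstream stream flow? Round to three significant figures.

51900 L/s

Set C_mix = 190: (Q·28.00 + 3820·2390) / (Q + 3820) = 190
→ Q = 3820·(2390 − 190)/(190 − 28.00) = 51880 L/s.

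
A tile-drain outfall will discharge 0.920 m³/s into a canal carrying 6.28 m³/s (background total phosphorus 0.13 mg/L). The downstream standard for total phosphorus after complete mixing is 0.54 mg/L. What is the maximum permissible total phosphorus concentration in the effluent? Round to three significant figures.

At the limit, (Qr·Cr + Qe·Cₑ)/(Qr + Qe) = 0.54:
Cₑ = (7.200·0.54 − 6.280·0.1300) / 0.9200 = 3.339 mg/L.

3.34 mg/L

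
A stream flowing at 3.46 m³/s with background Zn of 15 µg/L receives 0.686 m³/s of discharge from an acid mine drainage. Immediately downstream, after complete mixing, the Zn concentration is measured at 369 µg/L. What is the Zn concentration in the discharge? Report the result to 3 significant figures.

Mass balance: 3.460·15.00 + 0.6860·Cₑ = 4.146·369.0
→ Cₑ = (4.146·369.0 − 3.460·15.00) / 0.6860 = 2154 µg/L.

2150 µg/L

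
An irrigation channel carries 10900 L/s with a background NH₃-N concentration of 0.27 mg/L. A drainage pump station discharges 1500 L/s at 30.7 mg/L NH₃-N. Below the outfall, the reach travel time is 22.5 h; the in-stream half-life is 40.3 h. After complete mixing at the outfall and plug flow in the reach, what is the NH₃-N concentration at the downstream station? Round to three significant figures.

After mixing, C = (10900·0.2700 + 1500·30.70) / 12400 = 48990/12400 = 3.951 mg/L.
Half-life 40.3 h → k = ln 2 / 40.3 = 0.01720 h⁻¹ = 0.4128 d⁻¹.
First-order decay: C = 3.951·exp(−k·t) = 3.951·0.6791 = 2.683 mg/L.

2.68 mg/L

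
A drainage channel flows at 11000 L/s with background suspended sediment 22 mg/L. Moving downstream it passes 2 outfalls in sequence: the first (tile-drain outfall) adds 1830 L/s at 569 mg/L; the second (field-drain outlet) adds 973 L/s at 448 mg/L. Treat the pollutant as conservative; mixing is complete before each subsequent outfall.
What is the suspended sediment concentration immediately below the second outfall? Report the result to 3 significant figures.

125 mg/L

Outfall 1: combined Q = 12830 L/s; C = (11000·22.00 + 1830·569.0)/12830 = 100.0 mg/L.
Outfall 2: combined Q = 13800 L/s; C = (12830·100.0 + 973.0·448.0)/13800 = 124.6 mg/L.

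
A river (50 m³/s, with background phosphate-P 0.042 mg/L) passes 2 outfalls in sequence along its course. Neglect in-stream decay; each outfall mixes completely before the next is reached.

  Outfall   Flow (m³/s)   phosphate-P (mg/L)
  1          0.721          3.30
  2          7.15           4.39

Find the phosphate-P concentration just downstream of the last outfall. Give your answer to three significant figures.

Outfall 1: combined Q = 50.72 m³/s; C = (50.00·0.04200 + 0.7210·3.300)/50.72 = 0.08831 mg/L.
Outfall 2: combined Q = 57.87 m³/s; C = (50.72·0.08831 + 7.150·4.390)/57.87 = 0.6198 mg/L.

0.620 mg/L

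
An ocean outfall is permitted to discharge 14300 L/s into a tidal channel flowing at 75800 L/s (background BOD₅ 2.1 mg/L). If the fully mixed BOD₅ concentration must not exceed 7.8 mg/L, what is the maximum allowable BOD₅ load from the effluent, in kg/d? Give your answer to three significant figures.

47000 kg/d

Mass balance at the limit: 75800·2.100 + 14300·Cₑ = 90100·7.8 → Cₑ = 38.01 mg/L.
14300 L/s = 14.30 m³/s. Load = 14.30 m³/s × 38.01 g/m³ × 86 400 s/d = 46970 kg/d.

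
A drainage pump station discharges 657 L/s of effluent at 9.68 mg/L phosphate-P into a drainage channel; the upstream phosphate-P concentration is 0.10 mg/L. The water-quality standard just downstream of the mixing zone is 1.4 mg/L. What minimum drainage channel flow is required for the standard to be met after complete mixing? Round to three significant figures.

Set C_mix = 1.4: (Q·0.1000 + 657.0·9.680) / (Q + 657.0) = 1.4
→ Q = 657.0·(9.680 − 1.4)/(1.4 − 0.1000) = 4185 L/s.

4180 L/s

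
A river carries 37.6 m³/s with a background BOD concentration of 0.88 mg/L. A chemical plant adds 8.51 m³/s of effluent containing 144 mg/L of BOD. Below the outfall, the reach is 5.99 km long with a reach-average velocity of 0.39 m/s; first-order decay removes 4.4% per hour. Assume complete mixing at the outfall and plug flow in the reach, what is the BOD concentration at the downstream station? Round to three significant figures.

Mass balance: C = (37.60·0.8800 + 8.510·144.0) / 46.11 = 1259/46.11 = 27.29 mg/L.
Travel time t = 5.99·1000 / 0.39 = 15360 s = 4.266 h.
4.4%/h lost → k = −ln(1 − 0.044) = 0.04500 h⁻¹.
After decay, C = 27.29 × e^(−kt) = 27.29 × 0.8253 = 22.53 mg/L.

22.5 mg/L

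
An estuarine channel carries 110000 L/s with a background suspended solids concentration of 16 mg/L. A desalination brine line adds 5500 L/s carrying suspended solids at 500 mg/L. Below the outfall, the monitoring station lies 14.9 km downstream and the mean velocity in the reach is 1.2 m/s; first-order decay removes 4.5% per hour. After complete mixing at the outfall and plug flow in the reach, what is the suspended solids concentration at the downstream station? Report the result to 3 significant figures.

33.3 mg/L

Mixed concentration C = ΣQC/ΣQ = (110000·16.00 + 5500·500.0) / 115500 = 4510000/115500 = 39.05 mg/L.
Travel time t = 14.9·1000 / 1.2 = 12420 s = 3.449 h.
4.5%/h lost → k = −ln(1 − 0.045) = 0.04604 h⁻¹.
First-order decay: C = 39.05·exp(−k·t) = 39.05·0.8532 = 33.31 mg/L.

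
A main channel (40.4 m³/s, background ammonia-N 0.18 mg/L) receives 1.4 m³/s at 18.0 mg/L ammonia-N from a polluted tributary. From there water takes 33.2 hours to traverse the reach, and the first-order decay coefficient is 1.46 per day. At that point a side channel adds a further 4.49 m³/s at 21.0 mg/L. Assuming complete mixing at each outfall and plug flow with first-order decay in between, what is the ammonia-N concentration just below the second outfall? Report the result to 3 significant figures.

2.13 mg/L

Mass balance: C = (40.40·0.1800 + 1.400·18.00) / 41.80 = 32.47/41.80 = 0.7768 mg/L; combined flow 41.80 m³/s.
Decay over the reach: 0.7768·exp(−kt) = 0.7768·0.1327 = 0.1031 mg/L.
At the second outfall, C = (41.80·0.1031 + 4.490·21.00) / (41.80 + 4.490) = 2.130 mg/L.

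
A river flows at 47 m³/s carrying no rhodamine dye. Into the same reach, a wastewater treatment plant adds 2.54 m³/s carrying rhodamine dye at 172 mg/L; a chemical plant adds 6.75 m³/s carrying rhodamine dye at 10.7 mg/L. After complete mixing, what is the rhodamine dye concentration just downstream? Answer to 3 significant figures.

9.04 mg/L

Conservation of mass: C = (47.00·0 + 2.540·172.0 + 6.750·10.70) / 56.29 = 509.1/56.29 = 9.044 mg/L.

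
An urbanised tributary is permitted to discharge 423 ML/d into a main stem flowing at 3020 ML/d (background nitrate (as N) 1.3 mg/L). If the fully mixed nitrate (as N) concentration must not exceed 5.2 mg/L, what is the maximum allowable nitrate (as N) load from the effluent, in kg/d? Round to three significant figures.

Mass balance at the limit: 3020·1.300 + 423.0·Cₑ = 3443·5.2 → Cₑ = 33.04 mg/L.
423.0 ML/d = 4.896 m³/s. Load = 4.896 m³/s × 33.04 g/m³ × 86 400 s/d = 13980 kg/d.

14000 kg/d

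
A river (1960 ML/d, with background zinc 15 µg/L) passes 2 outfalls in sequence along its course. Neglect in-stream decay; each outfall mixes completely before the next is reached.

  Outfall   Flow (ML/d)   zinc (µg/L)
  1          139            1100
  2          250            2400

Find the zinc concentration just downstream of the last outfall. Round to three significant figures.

Below outfall 1: Q → 2099 ML/d, C = (1960·15.00 + 139.0·1100)/2099 = 86.85 µg/L.
Below outfall 2: Q → 2349 ML/d, C = (2099·86.85 + 250.0·2400)/2349 = 333.0 µg/L.

333 µg/L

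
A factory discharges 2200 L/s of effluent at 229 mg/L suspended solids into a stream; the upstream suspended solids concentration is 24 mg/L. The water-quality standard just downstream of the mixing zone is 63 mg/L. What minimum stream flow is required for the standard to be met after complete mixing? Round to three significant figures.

Set C_mix = 63: (Q·24.00 + 2200·229.0) / (Q + 2200) = 63
→ Q = 2200·(229.0 − 63)/(63 − 24.00) = 9364 L/s.

9360 L/s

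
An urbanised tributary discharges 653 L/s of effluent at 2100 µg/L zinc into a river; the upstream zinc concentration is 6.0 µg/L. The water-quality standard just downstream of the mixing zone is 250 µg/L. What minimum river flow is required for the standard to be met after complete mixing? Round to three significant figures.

Set C_mix = 250: (Q·6.000 + 653.0·2100) / (Q + 653.0) = 250
→ Q = 653.0·(2100 − 250)/(250 − 6.000) = 4951 L/s.

4950 L/s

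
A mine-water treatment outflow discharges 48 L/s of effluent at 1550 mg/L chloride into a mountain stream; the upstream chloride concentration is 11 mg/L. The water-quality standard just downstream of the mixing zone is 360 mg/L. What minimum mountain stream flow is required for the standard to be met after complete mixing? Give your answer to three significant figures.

Set C_mix = 360: (Q·11.00 + 48.00·1550) / (Q + 48.00) = 360
→ Q = 48.00·(1550 − 360)/(360 − 11.00) = 163.7 L/s.

164 L/s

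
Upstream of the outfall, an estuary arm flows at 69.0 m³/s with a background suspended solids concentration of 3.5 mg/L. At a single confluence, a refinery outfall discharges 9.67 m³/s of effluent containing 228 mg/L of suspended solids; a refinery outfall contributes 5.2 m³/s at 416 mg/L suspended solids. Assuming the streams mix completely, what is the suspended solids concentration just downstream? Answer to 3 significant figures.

55.0 mg/L

Flow-weighted average: C = (69.00·3.500 + 9.670·228.0 + 5.200·416.0) / 83.87 = 4609/83.87 = 54.96 mg/L.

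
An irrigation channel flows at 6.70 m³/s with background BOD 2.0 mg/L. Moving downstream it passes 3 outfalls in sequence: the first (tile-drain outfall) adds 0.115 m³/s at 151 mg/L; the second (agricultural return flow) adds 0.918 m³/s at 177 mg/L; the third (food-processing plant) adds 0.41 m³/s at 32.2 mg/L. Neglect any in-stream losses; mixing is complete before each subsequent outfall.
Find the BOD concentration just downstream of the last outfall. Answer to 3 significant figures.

25.4 mg/L

After outfall 1: Q = 6.700 + 0.1150 = 6.815 m³/s; C = (6.700·2.000 + 0.1150·151.0)/6.815 = 4.514 mg/L.
After outfall 2: Q = 6.815 + 0.9180 = 7.733 m³/s; C = (6.815·4.514 + 0.9180·177.0)/7.733 = 24.99 mg/L.
After outfall 3: Q = 7.733 + 0.4100 = 8.143 m³/s; C = (7.733·24.99 + 0.4100·32.20)/8.143 = 25.35 mg/L.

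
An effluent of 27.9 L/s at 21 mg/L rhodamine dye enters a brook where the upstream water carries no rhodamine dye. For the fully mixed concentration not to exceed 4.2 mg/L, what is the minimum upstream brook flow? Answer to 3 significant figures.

Set C_mix = 4.2: (Q·0 + 27.90·21.00) / (Q + 27.90) = 4.2
→ Q = 27.90·(21.00 − 4.2)/(4.2 − 0) = 111.6 L/s.

112 L/s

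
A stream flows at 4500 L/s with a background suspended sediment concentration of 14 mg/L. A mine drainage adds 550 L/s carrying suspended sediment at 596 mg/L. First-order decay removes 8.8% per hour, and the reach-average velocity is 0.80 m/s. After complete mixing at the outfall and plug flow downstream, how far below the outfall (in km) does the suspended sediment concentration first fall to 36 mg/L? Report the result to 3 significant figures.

After mixing, C = (4500·14.00 + 550.0·596.0) / 5050 = 390800/5050 = 77.39 mg/L.
8.8%/h lost → k = −ln(1 − 0.088) = 0.09212 h⁻¹.
Set 77.39·exp(−k·t) = 36 → t = ln(77.39/36)/k = 29910 s = 8.308 h.
Distance = v·t = 0.80·29910 = 23930 m = 23.93 km.

23.9 km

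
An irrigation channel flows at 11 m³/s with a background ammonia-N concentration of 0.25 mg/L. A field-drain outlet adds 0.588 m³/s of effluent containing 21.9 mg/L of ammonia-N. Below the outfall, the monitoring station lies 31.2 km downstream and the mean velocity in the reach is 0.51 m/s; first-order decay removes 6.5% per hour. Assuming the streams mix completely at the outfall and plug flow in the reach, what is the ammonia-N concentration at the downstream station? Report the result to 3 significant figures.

0.430 mg/L

Mass balance: C = (11.00·0.2500 + 0.5880·21.90) / 11.59 = 15.63/11.59 = 1.349 mg/L.
Travel time t = 31.2·1000 / 0.51 = 61180 s = 16.99 h.
6.5%/h lost → k = −ln(1 − 0.065) = 0.06721 h⁻¹.
Applying C = C₀e^(−kt): 1.349 × 0.3191 = 0.4304 mg/L.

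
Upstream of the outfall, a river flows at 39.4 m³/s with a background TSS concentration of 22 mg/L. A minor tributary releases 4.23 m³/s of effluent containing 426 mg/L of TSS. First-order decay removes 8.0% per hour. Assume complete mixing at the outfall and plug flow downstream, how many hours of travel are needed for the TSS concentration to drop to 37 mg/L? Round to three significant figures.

Conservation of mass: C = (39.40·22.00 + 4.230·426.0) / 43.63 = 2669/43.63 = 61.17 mg/L.
8.0%/h lost → k = −ln(1 − 0.08) = 0.08338 h⁻¹.
61.17·exp(−k·t) = 37 → t = ln(61.17/37)/k = 21700 s = 6.029 h.

6.03 h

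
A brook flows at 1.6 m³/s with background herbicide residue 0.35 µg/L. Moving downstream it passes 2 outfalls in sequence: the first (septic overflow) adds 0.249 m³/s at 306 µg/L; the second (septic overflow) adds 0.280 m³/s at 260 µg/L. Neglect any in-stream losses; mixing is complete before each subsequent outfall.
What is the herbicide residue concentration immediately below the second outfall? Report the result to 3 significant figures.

70.2 µg/L

After outfall 1: Q = 1.600 + 0.2490 = 1.849 m³/s; C = (1.600·0.3500 + 0.2490·306.0)/1.849 = 41.51 µg/L.
After outfall 2: Q = 1.849 + 0.2800 = 2.129 m³/s; C = (1.849·41.51 + 0.2800·260.0)/2.129 = 70.25 µg/L.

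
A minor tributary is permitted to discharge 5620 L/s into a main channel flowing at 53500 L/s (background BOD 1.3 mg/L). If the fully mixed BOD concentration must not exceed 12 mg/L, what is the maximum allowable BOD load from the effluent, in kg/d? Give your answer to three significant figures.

55300 kg/d

Mass balance at the limit: 53500·1.300 + 5620·Cₑ = 59120·12 → Cₑ = 113.9 mg/L.
5620 L/s = 5.620 m³/s. Load = 5.620 m³/s × 113.9 g/m³ × 86 400 s/d = 55290 kg/d.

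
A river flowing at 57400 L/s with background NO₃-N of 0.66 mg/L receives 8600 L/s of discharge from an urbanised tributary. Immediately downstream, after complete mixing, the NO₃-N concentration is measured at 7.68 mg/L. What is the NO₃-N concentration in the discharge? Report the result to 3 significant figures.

54.5 mg/L

Mass balance: 57400·0.6600 + 8600·Cₑ = 66000·7.680
→ Cₑ = (66000·7.680 − 57400·0.6600) / 8600 = 54.53 mg/L.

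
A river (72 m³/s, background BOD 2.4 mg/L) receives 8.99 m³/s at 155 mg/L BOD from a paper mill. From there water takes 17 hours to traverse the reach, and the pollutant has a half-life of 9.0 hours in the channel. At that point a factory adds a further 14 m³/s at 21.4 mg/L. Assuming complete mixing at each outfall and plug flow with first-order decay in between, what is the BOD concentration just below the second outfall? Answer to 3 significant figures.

7.61 mg/L

After mixing, C = (72.00·2.400 + 8.990·155.0) / 80.99 = 1566/80.99 = 19.34 mg/L; combined flow 80.99 m³/s.
Half-life 9.0 h → k = ln 2 / 9.0 = 0.07702 h⁻¹ = 1.848 d⁻¹.
Applying C = C₀e^(−kt): 19.34 × 0.2700 = 5.222 mg/L.
At the second outfall, C = (80.99·5.222 + 14.00·21.40) / (80.99 + 14.00) = 7.606 mg/L.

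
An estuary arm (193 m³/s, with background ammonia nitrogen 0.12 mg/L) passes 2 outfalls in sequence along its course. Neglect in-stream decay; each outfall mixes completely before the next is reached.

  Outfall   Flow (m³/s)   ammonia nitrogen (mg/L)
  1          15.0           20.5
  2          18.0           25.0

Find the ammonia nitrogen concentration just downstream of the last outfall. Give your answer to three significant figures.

3.45 mg/L

Outfall 1: combined Q = 208.0 m³/s; C = (193.0·0.1200 + 15.00·20.50)/208.0 = 1.590 mg/L.
Outfall 2: combined Q = 226.0 m³/s; C = (208.0·1.590 + 18.00·25.00)/226.0 = 3.454 mg/L.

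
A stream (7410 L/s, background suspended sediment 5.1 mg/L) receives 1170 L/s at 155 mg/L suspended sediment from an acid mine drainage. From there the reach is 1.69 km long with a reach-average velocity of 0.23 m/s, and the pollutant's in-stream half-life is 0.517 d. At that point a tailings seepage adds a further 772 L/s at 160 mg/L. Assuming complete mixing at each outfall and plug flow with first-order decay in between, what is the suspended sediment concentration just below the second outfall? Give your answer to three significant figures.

34.1 mg/L

Conservation of mass: C = (7410·5.100 + 1170·155.0) / 8580 = 219100/8580 = 25.54 mg/L; combined flow 8580 L/s.
Travel time t = 1.69·1000 / 0.23 = 7348 s = 2.041 h.
Half-life 0.517 d → k = ln 2 / 0.517 = 1.341 d⁻¹.
First-order decay: C = 25.54·exp(−k·t) = 25.54·0.8922 = 22.79 mg/L.
At the second outfall, C = (8580·22.79 + 772.0·160.0) / (8580 + 772.0) = 34.12 mg/L.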